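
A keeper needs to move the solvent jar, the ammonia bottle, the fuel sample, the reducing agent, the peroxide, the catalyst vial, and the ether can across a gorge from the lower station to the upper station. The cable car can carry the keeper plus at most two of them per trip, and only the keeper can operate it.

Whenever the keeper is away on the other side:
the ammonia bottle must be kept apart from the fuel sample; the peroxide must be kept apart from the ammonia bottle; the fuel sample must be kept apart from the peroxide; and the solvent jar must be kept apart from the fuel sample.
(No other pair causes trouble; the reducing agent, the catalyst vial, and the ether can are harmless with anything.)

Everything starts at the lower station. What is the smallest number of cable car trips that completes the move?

11

Counting alone: the keeper can take at most 2 across per trip to the upper station, so moving all 7 needs at least 4 loaded trips out, with a return between consecutive ones — at least 7 crossings.
The safety rule pushes this higher. Following every safe sequence of crossings, the most of the 7 that can be at the upper station as the cable car arrives there on crossings 7, 9 is 5, 6 respectively — never all 7.
So no plan with fewer than 11 crossings exists, and this one achieves 11:
1. Keeper goes to the upper station with the ammonia bottle and the fuel sample.  [the lower station: the catalyst vial, the ether can, the peroxide, the reducing agent, the solvent jar | the upper station: the ammonia bottle, the fuel sample]
2. Keeper goes back to the lower station with the ammonia bottle.  [the lower station: the ammonia bottle, the catalyst vial, the ether can, the peroxide, the reducing agent, the solvent jar | the upper station: the fuel sample]
3. Keeper goes to the upper station with the ammonia bottle and the solvent jar.  [the lower station: the catalyst vial, the ether can, the peroxide, the reducing agent | the upper station: the ammonia bottle, the fuel sample, the solvent jar]
4. Keeper goes back to the lower station with the fuel sample.  [the lower station: the catalyst vial, the ether can, the fuel sample, the peroxide, the reducing agent | the upper station: the ammonia bottle, the solvent jar]
5. Keeper goes to the upper station with the fuel sample and the reducing agent.  [the lower station: the catalyst vial, the ether can, the peroxide | the upper station: the ammonia bottle, the fuel sample, the reducing agent, the solvent jar]
6. Keeper goes back to the lower station with the fuel sample.  [the lower station: the catalyst vial, the ether can, the fuel sample, the peroxide | the upper station: the ammonia bottle, the reducing agent, the solvent jar]
7. Keeper goes to the upper station with the catalyst vial and the fuel sample.  [the lower station: the ether can, the peroxide | the upper station: the ammonia bottle, the catalyst vial, the fuel sample, the reducing agent, the solvent jar]
8. Keeper goes back to the lower station with the fuel sample.  [the lower station: the ether can, the fuel sample, the peroxide | the upper station: the ammonia bottle, the catalyst vial, the reducing agent, the solvent jar]
9. Keeper goes to the upper station with the ether can and the fuel sample.  [the lower station: the peroxide | the upper station: the ammonia bottle, the catalyst vial, the ether can, the fuel sample, the reducing agent, the solvent jar]
10. Keeper goes back to the lower station with the fuel sample.  [the lower station: the fuel sample, the peroxide | the upper station: the ammonia bottle, the catalyst vial, the ether can, the reducing agent, the solvent jar]
11. Keeper goes to the upper station with the fuel sample and the peroxide.  [the lower station: — | the upper station: the ammonia bottle, the catalyst vial, the ether can, the fuel sample, the peroxide, the reducing agent, the solvent jar]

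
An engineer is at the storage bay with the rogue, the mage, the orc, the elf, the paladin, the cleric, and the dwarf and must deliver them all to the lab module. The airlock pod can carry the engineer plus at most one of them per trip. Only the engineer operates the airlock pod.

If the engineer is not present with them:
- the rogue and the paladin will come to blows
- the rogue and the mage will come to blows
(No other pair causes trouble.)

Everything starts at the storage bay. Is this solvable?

Yes

1. Engineer goes to the lab module with the rogue.  [the storage bay: the cleric, the dwarf, the elf, the mage, the orc, the paladin | the lab module: the rogue]
2. Engineer goes back to the storage bay alone.  [the storage bay: the cleric, the dwarf, the elf, the mage, the orc, the paladin | the lab module: the rogue]
3. Engineer goes to the lab module with the mage.  [the storage bay: the cleric, the dwarf, the elf, the orc, the paladin | the lab module: the mage, the rogue]
4. Engineer goes back to the storage bay with the rogue.  [the storage bay: the cleric, the dwarf, the elf, the orc, the paladin, the rogue | the lab module: the mage]
5. Engineer goes to the lab module with the paladin.  [the storage bay: the cleric, the dwarf, the elf, the orc, the rogue | the lab module: the mage, the paladin]
6. Engineer goes back to the storage bay alone.  [the storage bay: the cleric, the dwarf, the elf, the orc, the rogue | the lab module: the mage, the paladin]
7. Engineer goes to the lab module with the orc.  [the storage bay: the cleric, the dwarf, the elf, the rogue | the lab module: the mage, the orc, the paladin]
8. Engineer goes back to the storage bay alone.  [the storage bay: the cleric, the dwarf, the elf, the rogue | the lab module: the mage, the orc, the paladin]
9. Engineer goes to the lab module with the elf.  [the storage bay: the cleric, the dwarf, the rogue | the lab module: the elf, the mage, the orc, the paladin]
10. Engineer goes back to the storage bay alone.  [the storage bay: the cleric, the dwarf, the rogue | the lab module: the elf, the mage, the orc, the paladin]
11. Engineer goes to the lab module with the cleric.  [the storage bay: the dwarf, the rogue | the lab module: the cleric, the elf, the mage, the orc, the paladin]
12. Engineer goes back to the storage bay alone.  [the storage bay: the dwarf, the rogue | the lab module: the cleric, the elf, the mage, the orc, the paladin]
13. Engineer goes to the lab module with the dwarf.  [the storage bay: the rogue | the lab module: the cleric, the dwarf, the elf, the mage, the orc, the paladin]
14. Engineer goes back to the storage bay alone.  [the storage bay: the rogue | the lab module: the cleric, the dwarf, the elf, the mage, the orc, the paladin]
15. Engineer goes to the lab module with the rogue.  [the storage bay: — | the lab module: the cleric, the dwarf, the elf, the mage, the orc, the paladin, the rogue]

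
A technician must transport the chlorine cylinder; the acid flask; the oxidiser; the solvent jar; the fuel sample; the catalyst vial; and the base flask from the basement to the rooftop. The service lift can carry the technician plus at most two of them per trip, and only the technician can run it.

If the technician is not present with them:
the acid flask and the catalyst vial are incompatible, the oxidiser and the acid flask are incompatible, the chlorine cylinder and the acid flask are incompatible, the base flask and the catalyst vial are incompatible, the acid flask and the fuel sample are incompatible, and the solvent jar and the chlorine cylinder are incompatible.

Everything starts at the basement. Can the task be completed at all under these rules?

Whatever the first load, the items left behind include a forbidden pair without the technician. No opening move is safe, so no plan exists.

No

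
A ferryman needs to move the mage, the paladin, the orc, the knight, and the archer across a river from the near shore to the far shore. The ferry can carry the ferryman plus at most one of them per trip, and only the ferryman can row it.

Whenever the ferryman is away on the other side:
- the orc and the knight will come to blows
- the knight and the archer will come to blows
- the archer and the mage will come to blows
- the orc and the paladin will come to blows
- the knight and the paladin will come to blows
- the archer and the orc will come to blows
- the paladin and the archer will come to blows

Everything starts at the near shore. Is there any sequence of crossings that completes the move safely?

Whatever the first load, the items left behind include a forbidden pair without the ferryman. No opening move is safe, so no plan exists.

No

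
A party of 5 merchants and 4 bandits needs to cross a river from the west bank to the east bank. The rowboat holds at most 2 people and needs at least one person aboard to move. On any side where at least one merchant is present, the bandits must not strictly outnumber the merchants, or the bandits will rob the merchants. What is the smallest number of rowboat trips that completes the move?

15

Counting alone: each trip to the east bank takes at most 2 across and each return brings at least 1 back, so after t trips out (and t−1 returns) at most 2t − (t−1) of the 9 are across; that first reaches 9 at t = 8, so at least 15 crossings are needed.
The plan below uses exactly 15 crossings, so it is optimal:
1. 2 bandits → the east bank.  (the west bank: 5M 2B; the east bank: 0M 2B)
2. 1 bandit ← the west bank.  (the west bank: 5M 3B; the east bank: 0M 1B)
3. 2 bandits → the east bank.  (the west bank: 5M 1B; the east bank: 0M 3B)
4. 1 bandit ← the west bank.  (the west bank: 5M 2B; the east bank: 0M 2B)
5. 2 merchants → the east bank.  (the west bank: 3M 2B; the east bank: 2M 2B)
6. 1 bandit ← the west bank.  (the west bank: 3M 3B; the east bank: 2M 1B)
7. 1 merchant and 1 bandit → the east bank.  (the west bank: 2M 2B; the east bank: 3M 2B)
8. 1 merchant ← the west bank.  (the west bank: 3M 2B; the east bank: 2M 2B)
9. 1 merchant and 1 bandit → the east bank.  (the west bank: 2M 1B; the east bank: 3M 3B)
10. 1 bandit ← the west bank.  (the west bank: 2M 2B; the east bank: 3M 2B)
11. 1 merchant and 1 bandit → the east bank.  (the west bank: 1M 1B; the east bank: 4M 3B)
12. 1 merchant ← the west bank.  (the west bank: 2M 1B; the east bank: 3M 3B)
13. 1 merchant and 1 bandit → the east bank.  (the west bank: 1M 0B; the east bank: 4M 4B)
14. 1 bandit ← the west bank.  (the west bank: 1M 1B; the east bank: 4M 3B)
15. 1 merchant and 1 bandit → the east bank.  (the west bank: 0M 0B; the east bank: 5M 4B)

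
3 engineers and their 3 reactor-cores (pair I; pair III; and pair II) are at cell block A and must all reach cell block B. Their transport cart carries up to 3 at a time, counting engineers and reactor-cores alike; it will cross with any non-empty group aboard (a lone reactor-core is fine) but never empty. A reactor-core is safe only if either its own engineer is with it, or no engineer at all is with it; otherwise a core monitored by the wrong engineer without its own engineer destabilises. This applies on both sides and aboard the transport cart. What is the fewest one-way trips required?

5

Counting alone: each trip to cell block B takes at most 3 across and each return brings at least 1 back, so after t trips out (and t−1 returns) at most 3t − (t−1) of the 6 are across; that first reaches 6 at t = 3, so at least 5 crossings are needed.
The plan below uses exactly 5 crossings, so it is optimal:
1. engineer I and reactor-core I cross → cell block B.
2. engineer I crosses ← cell block A.
3. engineer I, engineer II, and engineer III cross → cell block B.
4. reactor-core I crosses ← cell block A.
5. reactor-core I, reactor-core II, and reactor-core III cross → cell block B.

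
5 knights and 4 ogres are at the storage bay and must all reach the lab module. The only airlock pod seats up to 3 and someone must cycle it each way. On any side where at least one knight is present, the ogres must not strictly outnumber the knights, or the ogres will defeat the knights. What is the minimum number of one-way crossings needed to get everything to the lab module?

7

Counting alone: each trip to the lab module takes at most 3 across and each return brings at least 1 back, so after t trips out (and t−1 returns) at most 3t − (t−1) of the 9 are across; that first reaches 9 at t = 4, so at least 7 crossings are needed.
The plan below uses exactly 7 crossings, so it is optimal:
1. 3 ogres → the lab module.  (the storage bay: 5K 1O; the lab module: 0K 3O)
2. 1 ogre ← the storage bay.  (the storage bay: 5K 2O; the lab module: 0K 2O)
3. 3 knights → the lab module.  (the storage bay: 2K 2O; the lab module: 3K 2O)
4. 1 knight ← the storage bay.  (the storage bay: 3K 2O; the lab module: 2K 2O)
5. 2 knights and 1 ogre → the lab module.  (the storage bay: 1K 1O; the lab module: 4K 3O)
6. 1 knight ← the storage bay.  (the storage bay: 2K 1O; the lab module: 3K 3O)
7. 2 knights and 1 ogre → the lab module.  (the storage bay: 0K 0O; the lab module: 5K 4O)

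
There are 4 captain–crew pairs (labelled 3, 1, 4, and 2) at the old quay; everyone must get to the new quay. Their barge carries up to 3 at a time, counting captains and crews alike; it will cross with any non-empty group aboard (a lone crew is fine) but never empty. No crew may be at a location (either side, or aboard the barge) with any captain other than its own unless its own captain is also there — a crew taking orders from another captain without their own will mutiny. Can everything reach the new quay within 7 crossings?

No

Counting alone: each trip to the new quay takes at most 3 across and each return brings at least 1 back, so after t trips out (and t−1 returns) at most 3t − (t−1) of the 8 are across; that first reaches 8 at t = 4, so at least 7 crossings are needed.
The safety rule pushes this higher. Following every safe sequence of crossings, the most of the 8 that can be at the new quay as the barge arrives there on crossing 7 is 7 — never all 8.
So the move cannot be finished within 7 crossings. (The shortest complete plan takes 9:)
1. captain 3 and crew 3 cross → the new quay.
2. captain 3 crosses ← the old quay.
3. captain 1, captain 3, and crew 1 cross → the new quay.
4. captain 3 and crew 3 cross ← the old quay.
5. captain 2, captain 3, and captain 4 cross → the new quay.
6. crew 1 crosses ← the old quay.
7. crew 1 and crew 3 cross → the new quay.
8. crew 3 crosses ← the old quay.
9. crew 2, crew 3, and crew 4 cross → the new quay.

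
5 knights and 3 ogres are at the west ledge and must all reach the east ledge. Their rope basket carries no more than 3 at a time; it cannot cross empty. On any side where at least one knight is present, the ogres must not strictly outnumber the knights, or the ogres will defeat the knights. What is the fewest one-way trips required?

Counting alone: each trip to the east ledge takes at most 3 across and each return brings at least 1 back, so after t trips out (and t−1 returns) at most 3t − (t−1) of the 8 are across; that first reaches 8 at t = 4, so at least 7 crossings are needed.
The plan below uses exactly 7 crossings, so it is optimal:
1. 2 ogres → the east ledge.  (the west ledge: 5K 1O; the east ledge: 0K 2O)
2. 1 ogre ← the west ledge.  (the west ledge: 5K 2O; the east ledge: 0K 1O)
3. 2 knights and 1 ogre → the east ledge.  (the west ledge: 3K 1O; the east ledge: 2K 2O)
4. 1 ogre ← the west ledge.  (the west ledge: 3K 2O; the east ledge: 2K 1O)
5. 1 knight and 2 ogres → the east ledge.  (the west ledge: 2K 0O; the east ledge: 3K 3O)
6. 1 ogre ← the west ledge.  (the west ledge: 2K 1O; the east ledge: 3K 2O)
7. 2 knights and 1 ogre → the east ledge.  (the west ledge: 0K 0O; the east ledge: 5K 3O)

7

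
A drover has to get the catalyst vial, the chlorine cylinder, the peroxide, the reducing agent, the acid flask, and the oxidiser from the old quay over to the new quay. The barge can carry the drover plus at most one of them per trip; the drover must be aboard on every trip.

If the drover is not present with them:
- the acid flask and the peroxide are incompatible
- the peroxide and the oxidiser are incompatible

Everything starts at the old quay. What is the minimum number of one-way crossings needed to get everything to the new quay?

Counting alone: the drover can take at most 1 across per trip to the new quay, so moving all 6 needs at least 6 loaded trips out, with a return between consecutive ones — at least 11 crossings.
The safety rule pushes this higher. Following every safe sequence of crossings, the most of the 6 that can be at the new quay as the barge arrives there on crossing 11 is 5 — never all 6.
So no plan with fewer than 13 crossings exists, and this one achieves 13:
1. Drover goes to the new quay with the peroxide.
2. Drover goes back to the old quay alone.
3. Drover goes to the new quay with the catalyst vial.
4. Drover goes back to the old quay alone.
5. Drover goes to the new quay with the chlorine cylinder.
6. Drover goes back to the old quay alone.
7. Drover goes to the new quay with the reducing agent.
8. Drover goes back to the old quay alone.
9. Drover goes to the new quay with the acid flask.
10. Drover goes back to the old quay with the peroxide.
11. Drover goes to the new quay with the oxidiser.
12. Drover goes back to the old quay alone.
13. Drover goes to the new quay with the peroxide.

13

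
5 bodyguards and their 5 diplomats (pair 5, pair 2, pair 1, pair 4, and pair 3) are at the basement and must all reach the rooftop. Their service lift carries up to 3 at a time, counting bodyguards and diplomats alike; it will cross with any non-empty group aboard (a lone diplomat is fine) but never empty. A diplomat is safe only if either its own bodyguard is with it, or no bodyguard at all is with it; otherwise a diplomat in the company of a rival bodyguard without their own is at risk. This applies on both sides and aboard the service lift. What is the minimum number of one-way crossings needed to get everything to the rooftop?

Counting alone: each trip to the rooftop takes at most 3 across and each return brings at least 1 back, so after t trips out (and t−1 returns) at most 3t − (t−1) of the 10 are across; that first reaches 10 at t = 5, so at least 9 crossings are needed.
The safety rule pushes this higher. Following every safe sequence of crossings, the most of the 10 that can be at the rooftop as the service lift arrives there on crossing 9 is 9 — never all 10.
So no plan with fewer than 11 crossings exists, and this one achieves 11:
1. bodyguard 5 and diplomat 5 cross → the rooftop.
2. bodyguard 5 crosses ← the basement.
3. diplomat 1, diplomat 2, and diplomat 4 cross → the rooftop.
4. diplomat 5 crosses ← the basement.
5. bodyguard 1, bodyguard 2, and bodyguard 4 cross → the rooftop.
6. bodyguard 2 and diplomat 2 cross ← the basement.
7. bodyguard 2, bodyguard 3, and bodyguard 5 cross → the rooftop.
8. diplomat 1 crosses ← the basement.
9. diplomat 2 and diplomat 5 cross → the rooftop.
10. diplomat 5 crosses ← the basement.
11. diplomat 1, diplomat 3, and diplomat 5 cross → the rooftop.

11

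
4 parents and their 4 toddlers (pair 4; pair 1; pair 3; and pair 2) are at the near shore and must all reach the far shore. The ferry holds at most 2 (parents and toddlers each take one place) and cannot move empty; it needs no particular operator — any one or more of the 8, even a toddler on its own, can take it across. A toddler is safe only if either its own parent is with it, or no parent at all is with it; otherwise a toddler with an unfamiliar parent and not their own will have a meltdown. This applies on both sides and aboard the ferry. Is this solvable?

No

Following every safe sequence of crossings from the start, the most of the 8 that can be at the far shore as the ferry arrives there on crossings 1, 3, 5 is 2, 3, 4 respectively; the best ever achieved is 4 of 8.
From crossing 7 on, no configuration arises that was not already reachable earlier: only 44 distinct safe configurations (who is on which side, and where the ferry is) can ever be reached, none of them has everyone across, and every continuation just revisits them. So no valid plan exists.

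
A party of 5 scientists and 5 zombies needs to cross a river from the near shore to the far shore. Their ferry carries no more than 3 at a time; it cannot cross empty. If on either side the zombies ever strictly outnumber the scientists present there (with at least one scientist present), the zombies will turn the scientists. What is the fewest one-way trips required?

Counting alone: each trip to the far shore takes at most 3 across and each return brings at least 1 back, so after t trips out (and t−1 returns) at most 3t − (t−1) of the 10 are across; that first reaches 10 at t = 5, so at least 9 crossings are needed.
The safety rule pushes this higher. Following every safe sequence of crossings, the most of the 10 that can be at the far shore as the ferry arrives there on crossing 9 is 9 — never all 10.
So no plan with fewer than 11 crossings exists, and this one achieves 11:
1. 2 zombies → the far shore.  (the near shore: 5S 3Z; the far shore: 0S 2Z)
2. 1 zombie ← the near shore.  (the near shore: 5S 4Z; the far shore: 0S 1Z)
3. 3 zombies → the far shore.  (the near shore: 5S 1Z; the far shore: 0S 4Z)
4. 1 zombie ← the near shore.  (the near shore: 5S 2Z; the far shore: 0S 3Z)
5. 3 scientists → the far shore.  (the near shore: 2S 2Z; the far shore: 3S 3Z)
6. 1 scientist and 1 zombie ← the near shore.  (the near shore: 3S 3Z; the far shore: 2S 2Z)
7. 3 scientists → the far shore.  (the near shore: 0S 3Z; the far shore: 5S 2Z)
8. 1 zombie ← the near shore.  (the near shore: 0S 4Z; the far shore: 5S 1Z)
9. 2 zombies → the far shore.  (the near shore: 0S 2Z; the far shore: 5S 3Z)
10. 1 zombie ← the near shore.  (the near shore: 0S 3Z; the far shore: 5S 2Z)
11. 3 zombies → the far shore.  (the near shore: 0S 0Z; the far shore: 5S 5Z)

11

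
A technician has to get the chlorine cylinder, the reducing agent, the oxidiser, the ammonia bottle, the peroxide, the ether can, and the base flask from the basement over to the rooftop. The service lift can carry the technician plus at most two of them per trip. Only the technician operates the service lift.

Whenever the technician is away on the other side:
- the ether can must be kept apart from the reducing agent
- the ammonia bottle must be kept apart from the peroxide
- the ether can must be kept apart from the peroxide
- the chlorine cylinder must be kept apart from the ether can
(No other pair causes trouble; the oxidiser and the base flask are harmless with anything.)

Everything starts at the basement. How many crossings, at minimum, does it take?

7

Counting alone: the technician can take at most 2 across per trip to the rooftop, so moving all 7 needs at least 4 loaded trips out, with a return between consecutive ones — at least 7 crossings.
The plan below uses exactly 7 crossings, so it is optimal:
1. Technician goes to the rooftop with the ammonia bottle and the ether can.
2. Technician goes back to the basement alone.
3. Technician goes to the rooftop with the base flask and the oxidiser.
4. Technician goes back to the basement alone.
5. Technician goes to the rooftop with the chlorine cylinder and the reducing agent.
6. Technician goes back to the basement with the ether can.
7. Technician goes to the rooftop with the ether can and the peroxide.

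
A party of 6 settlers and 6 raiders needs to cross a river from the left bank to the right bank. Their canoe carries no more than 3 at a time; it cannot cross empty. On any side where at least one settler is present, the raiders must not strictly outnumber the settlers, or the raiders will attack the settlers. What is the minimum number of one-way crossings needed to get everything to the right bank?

impossible

Following every safe sequence of crossings from the start, the most of the 12 that can be at the right bank as the canoe arrives there on crossings 1, 3, 5 is 3, 5, 6 respectively; the best ever achieved is 6 of 12.
From crossing 7 on, no configuration arises that was not already reachable earlier: only 17 distinct safe configurations (who is on which side, and where the canoe is) can ever be reached, none of them has everyone across, and every continuation just revisits them. They are: 0 settlers + 0 raiders across (canoe back at the start); 0 settlers + 1 raider across (canoe there); 0 settlers + 1 raider across (canoe back at the start); 0 settlers + 2 raiders across (canoe there); 0 settlers + 2 raiders across (canoe back at the start); 0 settlers + 3 raiders across (canoe there); 0 settlers + 3 raiders across (canoe back at the start); 0 settlers + 4 raiders across (canoe there); 0 settlers + 4 raiders across (canoe back at the start); 0 settlers + 5 raiders across (canoe there); 0 settlers + 5 raiders across (canoe back at the start); 0 settlers + 6 raiders across (canoe there); 1 settler + 1 raider across (canoe there); 1 settler + 1 raider across (canoe back at the start); 2 settlers + 2 raiders across (canoe there); 2 settlers + 2 raiders across (canoe back at the start); 3 settlers + 3 raiders across (canoe there). So no valid plan exists.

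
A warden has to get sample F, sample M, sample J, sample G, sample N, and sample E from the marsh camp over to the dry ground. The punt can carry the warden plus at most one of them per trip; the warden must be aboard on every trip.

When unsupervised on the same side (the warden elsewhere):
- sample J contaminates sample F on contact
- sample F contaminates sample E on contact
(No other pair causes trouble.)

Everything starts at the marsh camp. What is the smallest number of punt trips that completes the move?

Counting alone: the warden can take at most 1 across per trip to the dry ground, so moving all 6 needs at least 6 loaded trips out, with a return between consecutive ones — at least 11 crossings.
The safety rule pushes this higher. Following every safe sequence of crossings, the most of the 6 that can be at the dry ground as the punt arrives there on crossing 11 is 5 — never all 6.
So no plan with fewer than 13 crossings exists, and this one achieves 13:
1. Warden goes to the dry ground with sample F.  [the marsh camp: sample E, sample G, sample J, sample M, sample N | the dry ground: sample F]
2. Warden goes back to the marsh camp alone.  [the marsh camp: sample E, sample G, sample J, sample M, sample N | the dry ground: sample F]
3. Warden goes to the dry ground with sample M.  [the marsh camp: sample E, sample G, sample J, sample N | the dry ground: sample F, sample M]
4. Warden goes back to the marsh camp alone.  [the marsh camp: sample E, sample G, sample J, sample N | the dry ground: sample F, sample M]
5. Warden goes to the dry ground with sample J.  [the marsh camp: sample E, sample G, sample N | the dry ground: sample F, sample J, sample M]
6. Warden goes back to the marsh camp with sample F.  [the marsh camp: sample E, sample F, sample G, sample N | the dry ground: sample J, sample M]
7. Warden goes to the dry ground with sample E.  [the marsh camp: sample F, sample G, sample N | the dry ground: sample E, sample J, sample M]
8. Warden goes back to the marsh camp alone.  [the marsh camp: sample F, sample G, sample N | the dry ground: sample E, sample J, sample M]
9. Warden goes to the dry ground with sample G.  [the marsh camp: sample F, sample N | the dry ground: sample E, sample G, sample J, sample M]
10. Warden goes back to the marsh camp alone.  [the marsh camp: sample F, sample N | the dry ground: sample E, sample G, sample J, sample M]
11. Warden goes to the dry ground with sample N.  [the marsh camp: sample F | the dry ground: sample E, sample G, sample J, sample M, sample N]
12. Warden goes back to the marsh camp alone.  [the marsh camp: sample F | the dry ground: sample E, sample G, sample J, sample M, sample N]
13. Warden goes to the dry ground with sample F.  [the marsh camp: — | the dry ground: sample E, sample F, sample G, sample J, sample M, sample N]

13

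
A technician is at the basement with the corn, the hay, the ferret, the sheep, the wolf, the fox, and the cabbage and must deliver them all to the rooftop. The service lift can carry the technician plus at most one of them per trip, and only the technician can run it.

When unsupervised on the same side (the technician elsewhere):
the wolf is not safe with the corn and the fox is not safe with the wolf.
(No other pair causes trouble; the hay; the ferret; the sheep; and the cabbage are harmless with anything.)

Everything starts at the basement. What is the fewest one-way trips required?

15

Counting alone: the technician can take at most 1 across per trip to the rooftop, so moving all 7 needs at least 7 loaded trips out, with a return between consecutive ones — at least 13 crossings.
The safety rule pushes this higher. Following every safe sequence of crossings, the most of the 7 that can be at the rooftop as the service lift arrives there on crossing 13 is 6 — never all 7.
So no plan with fewer than 15 crossings exists, and this one achieves 15:
1. Technician goes to the rooftop with the wolf.  [the basement: the cabbage, the corn, the ferret, the fox, the hay, the sheep | the rooftop: the wolf]
2. Technician goes back to the basement alone.  [the basement: the cabbage, the corn, the ferret, the fox, the hay, the sheep | the rooftop: the wolf]
3. Technician goes to the rooftop with the corn.  [the basement: the cabbage, the ferret, the fox, the hay, the sheep | the rooftop: the corn, the wolf]
4. Technician goes back to the basement with the wolf.  [the basement: the cabbage, the ferret, the fox, the hay, the sheep, the wolf | the rooftop: the corn]
5. Technician goes to the rooftop with the fox.  [the basement: the cabbage, the ferret, the hay, the sheep, the wolf | the rooftop: the corn, the fox]
6. Technician goes back to the basement alone.  [the basement: the cabbage, the ferret, the hay, the sheep, the wolf | the rooftop: the corn, the fox]
7. Technician goes to the rooftop with the hay.  [the basement: the cabbage, the ferret, the sheep, the wolf | the rooftop: the corn, the fox, the hay]
8. Technician goes back to the basement alone.  [the basement: the cabbage, the ferret, the sheep, the wolf | the rooftop: the corn, the fox, the hay]
9. Technician goes to the rooftop with the ferret.  [the basement: the cabbage, the sheep, the wolf | the rooftop: the corn, the ferret, the fox, the hay]
10. Technician goes back to the basement alone.  [the basement: the cabbage, the sheep, the wolf | the rooftop: the corn, the ferret, the fox, the hay]
11. Technician goes to the rooftop with the sheep.  [the basement: the cabbage, the wolf | the rooftop: the corn, the ferret, the fox, the hay, the sheep]
12. Technician goes back to the basement alone.  [the basement: the cabbage, the wolf | the rooftop: the corn, the ferret, the fox, the hay, the sheep]
13. Technician goes to the rooftop with the cabbage.  [the basement: the wolf | the rooftop: the cabbage, the corn, the ferret, the fox, the hay, the sheep]
14. Technician goes back to the basement alone.  [the basement: the wolf | the rooftop: the cabbage, the corn, the ferret, the fox, the hay, the sheep]
15. Technician goes to the rooftop with the wolf.  [the basement: — | the rooftop: the cabbage, the corn, the ferret, the fox, the hay, the sheep, the wolf]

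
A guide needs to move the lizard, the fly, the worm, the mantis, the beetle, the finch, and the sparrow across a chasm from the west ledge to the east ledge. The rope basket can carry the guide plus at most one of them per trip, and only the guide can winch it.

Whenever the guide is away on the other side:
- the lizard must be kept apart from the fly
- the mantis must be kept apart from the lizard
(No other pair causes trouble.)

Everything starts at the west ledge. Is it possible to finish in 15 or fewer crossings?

Yes

Yes — this plan uses 15 crossings (≤ 15):
1. Guide goes to the east ledge with the lizard.
2. Guide goes back to the west ledge alone.
3. Guide goes to the east ledge with the fly.
4. Guide goes back to the west ledge with the lizard.
5. Guide goes to the east ledge with the mantis.
6. Guide goes back to the west ledge alone.
7. Guide goes to the east ledge with the worm.
8. Guide goes back to the west ledge alone.
9. Guide goes to the east ledge with the beetle.
10. Guide goes back to the west ledge alone.
11. Guide goes to the east ledge with the finch.
12. Guide goes back to the west ledge alone.
13. Guide goes to the east ledge with the sparrow.
14. Guide goes back to the west ledge alone.
15. Guide goes to the east ledge with the lizard.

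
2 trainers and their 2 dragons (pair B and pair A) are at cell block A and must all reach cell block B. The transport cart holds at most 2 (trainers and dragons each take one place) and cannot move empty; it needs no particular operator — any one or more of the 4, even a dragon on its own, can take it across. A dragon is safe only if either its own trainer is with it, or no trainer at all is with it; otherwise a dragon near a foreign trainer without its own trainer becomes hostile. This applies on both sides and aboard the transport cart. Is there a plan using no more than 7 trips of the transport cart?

Yes — this plan uses 5 crossings (≤ 7):
1. dragon B and trainer B cross → cell block B.
2. trainer B crosses ← cell block A.
3. trainer A and trainer B cross → cell block B.
4. trainer A crosses ← cell block A.
5. dragon A and trainer A cross → cell block B.

Yes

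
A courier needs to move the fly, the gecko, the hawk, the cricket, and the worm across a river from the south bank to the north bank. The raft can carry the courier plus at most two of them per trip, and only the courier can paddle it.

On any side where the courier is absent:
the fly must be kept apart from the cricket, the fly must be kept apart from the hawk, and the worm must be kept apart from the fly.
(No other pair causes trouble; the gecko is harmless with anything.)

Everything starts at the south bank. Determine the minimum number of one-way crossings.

Counting alone: the courier can take at most 2 across per trip to the north bank, so moving all 5 needs at least 3 loaded trips out, with a return between consecutive ones — at least 5 crossings.
The plan below uses exactly 5 crossings, so it is optimal:
1. Courier goes to the north bank with the fly and the gecko.
2. Courier goes back to the south bank alone.
3. Courier goes to the north bank with the cricket and the hawk.
4. Courier goes back to the south bank with the fly.
5. Courier goes to the north bank with the fly and the worm.

5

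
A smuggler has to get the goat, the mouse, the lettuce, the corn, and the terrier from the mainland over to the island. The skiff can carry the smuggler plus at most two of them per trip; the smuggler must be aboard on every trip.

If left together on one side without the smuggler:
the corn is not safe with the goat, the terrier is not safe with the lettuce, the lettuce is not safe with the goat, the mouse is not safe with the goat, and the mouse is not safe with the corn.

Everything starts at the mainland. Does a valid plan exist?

Whatever the first load, the items left behind include a forbidden pair without the smuggler. No opening move is safe, so no plan exists.

No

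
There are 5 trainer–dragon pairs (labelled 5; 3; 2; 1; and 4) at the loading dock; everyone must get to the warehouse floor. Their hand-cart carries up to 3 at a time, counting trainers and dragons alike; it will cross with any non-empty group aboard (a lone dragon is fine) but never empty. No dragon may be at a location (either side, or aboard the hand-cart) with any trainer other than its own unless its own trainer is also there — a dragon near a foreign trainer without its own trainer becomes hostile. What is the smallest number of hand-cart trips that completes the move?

Counting alone: each trip to the warehouse floor takes at most 3 across and each return brings at least 1 back, so after t trips out (and t−1 returns) at most 3t − (t−1) of the 10 are across; that first reaches 10 at t = 5, so at least 9 crossings are needed.
The safety rule pushes this higher. Following every safe sequence of crossings, the most of the 10 that can be at the warehouse floor as the hand-cart arrives there on crossing 9 is 9 — never all 10.
So no plan with fewer than 11 crossings exists, and this one achieves 11:
1. dragon 5 and trainer 5 cross → the warehouse floor.
2. trainer 5 crosses ← the loading dock.
3. dragon 1, dragon 2, and dragon 3 cross → the warehouse floor.
4. dragon 5 crosses ← the loading dock.
5. trainer 1, trainer 2, and trainer 3 cross → the warehouse floor.
6. dragon 3 and trainer 3 cross ← the loading dock.
7. trainer 3, trainer 4, and trainer 5 cross → the warehouse floor.
8. dragon 2 crosses ← the loading dock.
9. dragon 3 and dragon 5 cross → the warehouse floor.
10. dragon 5 crosses ← the loading dock.
11. dragon 2, dragon 4, and dragon 5 cross → the warehouse floor.

11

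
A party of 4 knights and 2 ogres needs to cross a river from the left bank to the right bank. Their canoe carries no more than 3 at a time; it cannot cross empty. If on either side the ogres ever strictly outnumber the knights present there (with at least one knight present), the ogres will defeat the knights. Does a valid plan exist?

Yes

1. 2 ogres → the right bank.  (the left bank: 4K 0O; the right bank: 0K 2O)
2. 1 ogre ← the left bank.  (the left bank: 4K 1O; the right bank: 0K 1O)
3. 2 knights and 1 ogre → the right bank.  (the left bank: 2K 0O; the right bank: 2K 2O)
4. 1 ogre ← the left bank.  (the left bank: 2K 1O; the right bank: 2K 1O)
5. 2 knights and 1 ogre → the right bank.  (the left bank: 0K 0O; the right bank: 4K 2O)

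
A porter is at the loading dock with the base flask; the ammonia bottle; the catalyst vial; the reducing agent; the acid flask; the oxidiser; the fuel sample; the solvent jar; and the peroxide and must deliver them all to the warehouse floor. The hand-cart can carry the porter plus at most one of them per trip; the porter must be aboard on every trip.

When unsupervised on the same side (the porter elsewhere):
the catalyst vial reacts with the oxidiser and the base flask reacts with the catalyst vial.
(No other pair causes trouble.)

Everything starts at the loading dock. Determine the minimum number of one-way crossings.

19

Counting alone: the porter can take at most 1 across per trip to the warehouse floor, so moving all 9 needs at least 9 loaded trips out, with a return between consecutive ones — at least 17 crossings.
The safety rule pushes this higher. Following every safe sequence of crossings, the most of the 9 that can be at the warehouse floor as the hand-cart arrives there on crossing 17 is 8 — never all 9.
So no plan with fewer than 19 crossings exists, and this one achieves 19:
1. Porter goes to the warehouse floor with the catalyst vial.
2. Porter goes back to the loading dock alone.
3. Porter goes to the warehouse floor with the base flask.
4. Porter goes back to the loading dock with the catalyst vial.
5. Porter goes to the warehouse floor with the oxidiser.
6. Porter goes back to the loading dock alone.
7. Porter goes to the warehouse floor with the ammonia bottle.
8. Porter goes back to the loading dock alone.
9. Porter goes to the warehouse floor with the reducing agent.
10. Porter goes back to the loading dock alone.
11. Porter goes to the warehouse floor with the acid flask.
12. Porter goes back to the loading dock alone.
13. Porter goes to the warehouse floor with the fuel sample.
14. Porter goes back to the loading dock alone.
15. Porter goes to the warehouse floor with the solvent jar.
16. Porter goes back to the loading dock alone.
17. Porter goes to the warehouse floor with the peroxide.
18. Porter goes back to the loading dock alone.
19. Porter goes to the warehouse floor with the catalyst vial.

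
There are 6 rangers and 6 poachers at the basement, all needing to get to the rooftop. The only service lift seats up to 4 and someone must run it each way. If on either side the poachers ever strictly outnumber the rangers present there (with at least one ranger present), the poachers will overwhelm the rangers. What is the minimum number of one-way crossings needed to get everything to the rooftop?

Counting alone: each trip to the rooftop takes at most 4 across and each return brings at least 1 back, so after t trips out (and t−1 returns) at most 4t − (t−1) of the 12 are across; that first reaches 12 at t = 4, so at least 7 crossings are needed.
The safety rule pushes this higher. Following every safe sequence of crossings, the most of the 12 that can be at the rooftop as the service lift arrives there on crossing 7 is 11 — never all 12.
So no plan with fewer than 9 crossings exists, and this one achieves 9:
1. 2 poachers → the rooftop.  (the basement: 6R 4P; the rooftop: 0R 2P)
2. 1 poacher ← the basement.  (the basement: 6R 5P; the rooftop: 0R 1P)
3. 4 poachers → the rooftop.  (the basement: 6R 1P; the rooftop: 0R 5P)
4. 1 poacher ← the basement.  (the basement: 6R 2P; the rooftop: 0R 4P)
5. 4 rangers → the rooftop.  (the basement: 2R 2P; the rooftop: 4R 4P)
6. 1 ranger and 1 poacher ← the basement.  (the basement: 3R 3P; the rooftop: 3R 3P)
7. 2 rangers and 2 poachers → the rooftop.  (the basement: 1R 1P; the rooftop: 5R 5P)
8. 1 ranger and 1 poacher ← the basement.  (the basement: 2R 2P; the rooftop: 4R 4P)
9. 2 rangers and 2 poachers → the rooftop.  (the basement: 0R 0P; the rooftop: 6R 6P)

9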